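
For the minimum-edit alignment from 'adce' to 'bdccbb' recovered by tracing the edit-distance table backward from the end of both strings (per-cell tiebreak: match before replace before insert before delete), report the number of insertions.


Edit distance = 4. Backtracking from cell (4, 6) with preference match > replace > insert > delete,
then listing the resulting alignment 'adce' -> 'bdccbb' left to right:
  Step 1: replace a->b
  Step 2: keep 'd'
  Step 3: insert 'c' [insertion #1]
  Step 4: keep 'c'
  Step 5: insert 'b' [insertion #2]
  Step 6: replace e->b
Total insertions: 2

2


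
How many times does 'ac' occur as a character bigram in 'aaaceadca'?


Scanning 'aaaceadca' for bigram 'ac':
  Position 0: 'aa' -> no
  Position 1: 'aa' -> no
  Position 2: 'ac' -> MATCH
  Position 3: 'ce' -> no
  Position 4: 'ea' -> no
  Position 5: 'ad' -> no
  Position 6: 'dc' -> no
  Position 7: 'ca' -> no
Total matches: 1

1


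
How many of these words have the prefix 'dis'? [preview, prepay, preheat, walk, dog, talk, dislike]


Checking each word for prefix 'dis':
  'preview' -> no (count: 0)
  'prepay' -> no (count: 0)
  'preheat' -> no (count: 0)
  'walk' -> no (count: 0)
  'dog' -> no (count: 0)
  'talk' -> no (count: 0)
  'dislike' -> YES, starts with 'dis' (count: 1)
Total with prefix 'dis': 1

1


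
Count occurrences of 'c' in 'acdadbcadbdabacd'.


Scanning 'acdadbcadbdabacd' for 'c':
  Position 1: 'c' -> MATCH (count: 1)
  Position 6: 'c' -> MATCH (count: 2)
  Position 14: 'c' -> MATCH (count: 3)
Total occurrences of 'c': 3

3


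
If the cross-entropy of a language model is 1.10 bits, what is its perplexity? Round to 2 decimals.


Perplexity formula: PP = 2^H
H = 1.10
PP = 2^1.10
Decompose: 2^1.10 = 2^1 * 2^0.10
2^1 = 2, 2^0.10 ~ 1.0717735
PP ~ 2 * 1.0717735 = 2.1435470
Rounded to 2 decimals: 2.14

2.14


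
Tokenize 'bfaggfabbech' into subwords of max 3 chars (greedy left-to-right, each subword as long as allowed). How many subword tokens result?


'bfaggfabbech' has 12 characters.
Chunking with max size 3:
  Chunk 1: 'bfa' (positions 0-2)
  Chunk 2: 'ggf' (positions 3-5)
  Chunk 3: 'abb' (positions 6-8)
  Chunk 4: 'ech' (positions 9-11)
Total chunks: ceil(12 / 3) = 4

4


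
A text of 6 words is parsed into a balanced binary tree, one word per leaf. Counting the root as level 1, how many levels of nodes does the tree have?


In a balanced binary tree with n leaves the deepest leaf is ceil(log2(n)) edges below the root,
so counting node levels inclusive of root and leaves gives ceil(log2(n)) + 1 levels.
log2(6) = 2.5850
ceil(2.5850) = 3
levels = 3 + 1 = 4

4


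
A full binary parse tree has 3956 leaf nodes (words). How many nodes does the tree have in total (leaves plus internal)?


Leaf nodes (terminals): 3956
Internal nodes = n - 1 = 3956 - 1 = 3955
Total = leaves + internal = 3956 + 3955 = 7911

7911


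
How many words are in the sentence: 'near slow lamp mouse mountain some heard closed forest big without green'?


Counting words by splitting on spaces:
  Word 1: 'near'
  Word 2: 'slow'
  Word 3: 'lamp'
  Word 4: 'mouse'
  Word 5: 'mountain'
  Word 6: 'some'
  Word 7: 'heard'
  Word 8: 'closed'
  Word 9: 'forest'
  Word 10: 'big'
  Word 11: 'without'
  Word 12: 'green'
Total words: 12

12


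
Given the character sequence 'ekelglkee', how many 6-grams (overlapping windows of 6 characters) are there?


String 'ekelglkee' has length L = 9.
Number of overlapping n-grams = L - n + 1
Substituting: 9 - 6 + 1 = 4

4


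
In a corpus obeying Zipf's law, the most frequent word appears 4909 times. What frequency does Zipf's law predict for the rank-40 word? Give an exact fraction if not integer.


Zipf's law: freq(rank) = f1 / rank
f1 = 4909, rank = 40
freq = 4909 / 40
GCD(4909, 40) = 1
Simplified: 4909/40

4909/40


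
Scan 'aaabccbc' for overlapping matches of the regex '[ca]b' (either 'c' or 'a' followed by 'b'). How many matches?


Pattern: [ca]b means either 'c' or 'a' followed by 'b'.
Scanning 'aaabccbc' position-by-position:
  Pos 0: window 'aa' -> no
  Pos 1: window 'aa' -> no
  Pos 2: window 'ab' -> MATCH
  Pos 3: window 'bc' -> no
  Pos 4: window 'cc' -> no
  Pos 5: window 'cb' -> MATCH
  Pos 6: window 'bc' -> no
  Pos 7: window 'c' -> no
Total matches: 2

2


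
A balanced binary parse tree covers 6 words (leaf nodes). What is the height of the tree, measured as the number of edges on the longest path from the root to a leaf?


In a balanced binary tree with n leaves the deepest leaf is ceil(log2(n)) edges below the root.
log2(6) = 2.5850
ceil(2.5850) = 3
height (edges) = 3

3


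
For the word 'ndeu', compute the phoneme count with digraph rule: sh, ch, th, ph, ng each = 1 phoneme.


Parsing 'ndeu' greedily, digraphs first:
  'n' -> consonant phoneme (phonemes so far: 1)
  'd' -> consonant phoneme (phonemes so far: 2)
  'e' -> vowel phoneme (phonemes so far: 3)
  'u' -> vowel phoneme (phonemes so far: 4)
Total phonemes: 4

4


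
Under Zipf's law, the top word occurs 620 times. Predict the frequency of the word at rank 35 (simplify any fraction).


Zipf's law: freq(rank) = f1 / rank
f1 = 620, rank = 35
freq = 620 / 35
GCD(620, 35) = 5
Simplified: 124/7

124/7


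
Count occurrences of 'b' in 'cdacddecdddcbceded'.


Scanning 'cdacddecdddcbceded' for 'b':
  Position 12: 'b' -> MATCH (count: 1)
Total occurrences of 'b': 1

1


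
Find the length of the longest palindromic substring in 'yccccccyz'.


Scanning 'yccccccyz' for palindromic substrings.
Substring at positions 0-7: 'yccccccy'.
Check: reverse('yccccccy') = 'yccccccy' -> palindrome confirmed.
Neighbouring characters ('-' / 'z') break symmetry, so it cannot extend further.
No longer palindromic substring exists; longest length = 8

8


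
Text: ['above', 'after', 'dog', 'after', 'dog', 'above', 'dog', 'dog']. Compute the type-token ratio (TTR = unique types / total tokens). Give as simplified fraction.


Tokens: 8
Unique types: ('above', 'after', 'dog') = 3
TTR = 3/8
Already in lowest terms.

3/8


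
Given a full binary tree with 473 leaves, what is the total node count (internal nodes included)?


Leaf nodes (terminals): 473
Internal nodes = n - 1 = 473 - 1 = 472
Total = leaves + internal = 473 + 472 = 945

945


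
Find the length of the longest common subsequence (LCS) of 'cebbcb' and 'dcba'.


DP table for LCS of 'cebbcb' and 'dcba':
       d  c  b  a
    0  0  0  0  0
  c 0  0  1  1  1
  e 0  0  1  1  1
  b 0  0  1  2  2
  b 0  0  1  2  2
  c 0  0  1  2  2
  b 0  0  1  2  2
LCS: 'cb'
LCS length = 2

2


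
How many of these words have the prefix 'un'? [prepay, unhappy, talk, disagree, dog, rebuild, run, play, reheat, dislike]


Checking each word for prefix 'un':
  'prepay' -> no (count: 0)
  'unhappy' -> YES, starts with 'un' (count: 1)
  'talk' -> no (count: 1)
  'disagree' -> no (count: 1)
  'dog' -> no (count: 1)
  'rebuild' -> no (count: 1)
  'run' -> no (count: 1)
  'play' -> no (count: 1)
  'reheat' -> no (count: 1)
  'dislike' -> no (count: 1)
Total with prefix 'un': 1

1


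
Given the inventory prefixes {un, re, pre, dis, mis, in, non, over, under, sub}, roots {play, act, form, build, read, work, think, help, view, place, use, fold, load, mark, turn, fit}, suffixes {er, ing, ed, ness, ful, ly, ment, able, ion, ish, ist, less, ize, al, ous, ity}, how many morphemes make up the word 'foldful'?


Segmenting 'foldful' against the inventory:
  'fold' -> root (morpheme 1)
  'ful' -> suffix (morpheme 2)
Total morphemes: 2

2


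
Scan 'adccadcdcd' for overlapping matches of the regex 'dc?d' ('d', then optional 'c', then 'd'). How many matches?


Pattern: dc?d means 'd', then optional 'c', then 'd'.
Scanning 'adccadcdcd' position-by-position:
  Pos 0: window 'adc' -> no
  Pos 1: window 'dcc' -> no
  Pos 2: window 'cca' -> no
  Pos 3: window 'cad' -> no
  Pos 4: window 'adc' -> no
  Pos 5: window 'dcd' -> MATCH
  Pos 6: window 'cdc' -> no
  Pos 7: window 'dcd' -> MATCH
  Pos 8: window 'cd' -> no
  Pos 9: window 'd' -> no
Total matches: 2

2


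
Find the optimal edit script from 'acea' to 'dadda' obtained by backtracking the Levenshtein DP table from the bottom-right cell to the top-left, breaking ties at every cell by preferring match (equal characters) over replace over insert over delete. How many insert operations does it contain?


Edit distance = 3. Backtracking from cell (4, 5) with preference match > replace > insert > delete,
then listing the resulting alignment 'acea' -> 'dadda' left to right:
  Step 1: insert 'd' [insertion #1]
  Step 2: keep 'a'
  Step 3: replace c->d
  Step 4: replace e->d
  Step 5: keep 'a'
Total insertions: 1

1


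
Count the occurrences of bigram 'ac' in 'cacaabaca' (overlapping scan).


Scanning 'cacaabaca' for bigram 'ac':
  Position 0: 'ca' -> no
  Position 1: 'ac' -> MATCH
  Position 2: 'ca' -> no
  Position 3: 'aa' -> no
  Position 4: 'ab' -> no
  Position 5: 'ba' -> no
  Position 6: 'ac' -> MATCH
  Position 7: 'ca' -> no
Total matches: 2

2


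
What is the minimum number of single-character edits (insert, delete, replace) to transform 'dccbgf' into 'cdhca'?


Building DP table for s1='dccbgf' (len 6) and s2='cdhca' (len 5):
       c  d  h  c  a
    0  1  2  3  4  5
  d 1  1  1  2  3  4
  c 2  1  2  2  2  3
  c 3  2  2  3  2  3
  b 4  3  3  3  3  3
  g 5  4  4  4  4  4
  f 6  5  5  5  5  5
Edit distance = dp[6][5] = 5

5


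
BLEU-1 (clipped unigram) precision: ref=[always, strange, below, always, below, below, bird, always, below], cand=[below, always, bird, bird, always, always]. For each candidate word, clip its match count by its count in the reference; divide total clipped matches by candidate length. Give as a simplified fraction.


Reference word counts: {'always': 3, 'below': 4, 'bird': 1, 'strange': 1}
Checking each candidate word (with clipping):
  'below' -> in reference (ref count 4, used 1/4) -> match (matches: 1)
  'always' -> in reference (ref count 3, used 1/3) -> match (matches: 2)
  'bird' -> in reference (ref count 1, used 1/1) -> match (matches: 3)
  'bird' -> ref count 1 already used up (1/1) -> clipped, no match (matches: 3)
  'always' -> in reference (ref count 3, used 2/3) -> match (matches: 4)
  'always' -> in reference (ref count 3, used 3/3) -> match (matches: 5)
Clipped matches: 5, Candidate length: 6
Precision = 5/6

5/6


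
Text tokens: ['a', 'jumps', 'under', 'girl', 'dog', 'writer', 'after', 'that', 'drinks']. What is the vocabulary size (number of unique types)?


Listing all tokens and tracking unique types:
  Token 1: 'a' -> NEW (unique so far: 1)
  Token 2: 'jumps' -> NEW (unique so far: 2)
  Token 3: 'under' -> NEW (unique so far: 3)
  Token 4: 'girl' -> NEW (unique so far: 4)
  Token 5: 'dog' -> NEW (unique so far: 5)
  Token 6: 'writer' -> NEW (unique so far: 6)
  Token 7: 'after' -> NEW (unique so far: 7)
  Token 8: 'that' -> NEW (unique so far: 8)
  Token 9: 'drinks' -> NEW (unique so far: 9)
Unique types: ('a', 'after', 'dog', 'drinks', 'girl', 'jumps', 'that', 'under', 'writer')
Vocabulary size: 9

9


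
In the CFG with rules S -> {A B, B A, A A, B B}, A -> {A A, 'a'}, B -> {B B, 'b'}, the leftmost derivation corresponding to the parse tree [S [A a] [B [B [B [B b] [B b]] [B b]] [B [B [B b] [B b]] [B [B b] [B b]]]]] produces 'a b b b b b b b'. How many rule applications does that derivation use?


Every bracketed nonterminal node [X ...] in the tree is produced by exactly one rule application.
Reading the tree off as a leftmost derivation:
  Step 1: S  =>  A B   (applied S -> A B)
  Step 2: A B  =>  a B   (applied A -> a)
  Step 3: a B  =>  a B B   (applied B -> B B)
  Step 4: a B B  =>  a B B B   (applied B -> B B)
  Step 5: a B B B  =>  a B B B B   (applied B -> B B)
  Step 6: a B B B B  =>  a b B B B   (applied B -> b)
  Step 7: a b B B B  =>  a b b B B   (applied B -> b)
  Step 8: a b b B B  =>  a b b b B   (applied B -> b)
  Step 9: a b b b B  =>  a b b b B B   (applied B -> B B)
  Step 10: a b b b B B  =>  a b b b B B B   (applied B -> B B)
  Step 11: a b b b B B B  =>  a b b b b B B   (applied B -> b)
  Step 12: a b b b b B B  =>  a b b b b b B   (applied B -> b)
  Step 13: a b b b b b B  =>  a b b b b b B B   (applied B -> B B)
  Step 14: a b b b b b B B  =>  a b b b b b b B   (applied B -> b)
  Step 15: a b b b b b b B  =>  a b b b b b b b   (applied B -> b)
Final yield: a b b b b b b b
Total rewrite steps: 15

15


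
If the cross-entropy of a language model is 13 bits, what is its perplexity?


Perplexity formula: PP = 2^H
H = 13
PP = 2^13
PP = 2^13 = 8192

8192


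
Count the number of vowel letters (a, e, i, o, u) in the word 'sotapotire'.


Scanning each character of 'sotapotire':
  Position 1: 's' -> consonant (running count: 0)
  Position 2: 'o' -> vowel (running count: 1)
  Position 3: 't' -> consonant (running count: 1)
  Position 4: 'a' -> vowel (running count: 2)
  Position 5: 'p' -> consonant (running count: 2)
  Position 6: 'o' -> vowel (running count: 3)
  Position 7: 't' -> consonant (running count: 3)
  Position 8: 'i' -> vowel (running count: 4)
  Position 9: 'r' -> consonant (running count: 4)
  Position 10: 'e' -> vowel (running count: 5)
Total vowels: 5

5


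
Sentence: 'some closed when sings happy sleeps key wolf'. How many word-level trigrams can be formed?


Word trigrams from [8] words:
  Trigram 1: (some closed when)
  Trigram 2: (closed when sings)
  Trigram 3: (when sings happy)
  Trigram 4: (sings happy sleeps)
  Trigram 5: (happy sleeps key)
  Trigram 6: (sleeps key wolf)
Total word trigrams: 8 - 2 = 6

6


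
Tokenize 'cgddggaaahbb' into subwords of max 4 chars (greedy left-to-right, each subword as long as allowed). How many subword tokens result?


'cgddggaaahbb' has 12 characters.
Chunking with max size 4:
  Chunk 1: 'cgdd' (positions 0-3)
  Chunk 2: 'ggaa' (positions 4-7)
  Chunk 3: 'ahbb' (positions 8-11)
Total chunks: ceil(12 / 4) = 3

3


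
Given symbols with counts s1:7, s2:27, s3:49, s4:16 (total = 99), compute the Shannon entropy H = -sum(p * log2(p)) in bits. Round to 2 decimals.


Computing entropy H = -sum(p_i * log2(p_i)):
  s1: p = 7/99 = 0.0707, -p*log2(p) = 0.2702
  s2: p = 27/99 = 0.2727, -p*log2(p) = 0.5112
  s3: p = 49/99 = 0.4949, -p*log2(p) = 0.5022
  s4: p = 16/99 = 0.1616, -p*log2(p) = 0.4249
H = sum of terms = 1.7085
Rounded to 2 decimals: 1.71

1.71


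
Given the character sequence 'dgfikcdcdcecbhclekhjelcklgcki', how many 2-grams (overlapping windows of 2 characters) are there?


String 'dgfikcdcdcecbhclekhjelcklgcki' has length L = 29.
Number of overlapping n-grams = L - n + 1
Substituting: 29 - 2 + 1 = 28

28


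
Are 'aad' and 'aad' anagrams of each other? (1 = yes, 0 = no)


Sort characters of 'aad': 'aad'
Sort characters of 'aad': 'aad'
Sorted forms match -> they ARE anagrams
Result: 1

1


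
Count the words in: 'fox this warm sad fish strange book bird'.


Counting words by splitting on spaces:
  Word 1: 'fox'
  Word 2: 'this'
  Word 3: 'warm'
  Word 4: 'sad'
  Word 5: 'fish'
  Word 6: 'strange'
  Word 7: 'book'
  Word 8: 'bird'
Total words: 8

8


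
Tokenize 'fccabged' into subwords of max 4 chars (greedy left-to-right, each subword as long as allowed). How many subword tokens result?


'fccabged' has 8 characters.
Chunking with max size 4:
  Chunk 1: 'fcca' (positions 0-3)
  Chunk 2: 'bged' (positions 4-7)
Total chunks: ceil(8 / 4) = 2

2


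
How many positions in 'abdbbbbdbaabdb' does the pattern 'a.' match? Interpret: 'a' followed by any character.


Pattern: a. means 'a' followed by any character.
Scanning 'abdbbbbdbaabdb' position-by-position:
  Pos 0: window 'ab' -> MATCH
  Pos 1: window 'bd' -> no
  Pos 2: window 'db' -> no
  Pos 3: window 'bb' -> no
  Pos 4: window 'bb' -> no
  Pos 5: window 'bb' -> no
  Pos 6: window 'bd' -> no
  Pos 7: window 'db' -> no
  Pos 8: window 'ba' -> no
  Pos 9: window 'aa' -> MATCH
  Pos 10: window 'ab' -> MATCH
  Pos 11: window 'bd' -> no
  Pos 12: window 'db' -> no
  Pos 13: window 'b' -> no
Total matches: 3

3


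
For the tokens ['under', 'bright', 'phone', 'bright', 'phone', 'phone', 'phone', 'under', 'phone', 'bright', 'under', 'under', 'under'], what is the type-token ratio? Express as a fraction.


Tokens: 13
Unique types: ('bright', 'phone', 'under') = 3
TTR = 3/13
Already in lowest terms.

3/13


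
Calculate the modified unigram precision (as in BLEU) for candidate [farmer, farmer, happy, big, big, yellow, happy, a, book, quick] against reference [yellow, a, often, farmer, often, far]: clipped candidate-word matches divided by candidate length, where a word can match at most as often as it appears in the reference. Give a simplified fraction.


Reference word counts: {'a': 1, 'far': 1, 'farmer': 1, 'often': 2, 'yellow': 1}
Checking each candidate word (with clipping):
  'farmer' -> in reference (ref count 1, used 1/1) -> match (matches: 1)
  'farmer' -> ref count 1 already used up (1/1) -> clipped, no match (matches: 1)
  'happy' -> not in reference -> no match (matches: 1)
  'big' -> not in reference -> no match (matches: 1)
  'big' -> not in reference -> no match (matches: 1)
  'yellow' -> in reference (ref count 1, used 1/1) -> match (matches: 2)
  'happy' -> not in reference -> no match (matches: 2)
  'a' -> in reference (ref count 1, used 1/1) -> match (matches: 3)
  'book' -> not in reference -> no match (matches: 3)
  'quick' -> not in reference -> no match (matches: 3)
Clipped matches: 3, Candidate length: 10
Precision = 3/10

3/10


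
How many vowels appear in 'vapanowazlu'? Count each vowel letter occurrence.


Scanning each character of 'vapanowazlu':
  Position 1: 'v' -> consonant (running count: 0)
  Position 2: 'a' -> vowel (running count: 1)
  Position 3: 'p' -> consonant (running count: 1)
  Position 4: 'a' -> vowel (running count: 2)
  Position 5: 'n' -> consonant (running count: 2)
  Position 6: 'o' -> vowel (running count: 3)
  Position 7: 'w' -> consonant (running count: 3)
  Position 8: 'a' -> vowel (running count: 4)
  Position 9: 'z' -> consonant (running count: 4)
  Position 10: 'l' -> consonant (running count: 4)
  Position 11: 'u' -> vowel (running count: 5)
Total vowels: 5

5


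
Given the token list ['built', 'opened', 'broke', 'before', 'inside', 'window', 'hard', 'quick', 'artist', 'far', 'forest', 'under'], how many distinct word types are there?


Listing all tokens and tracking unique types:
  Token 1: 'built' -> NEW (unique so far: 1)
  Token 2: 'opened' -> NEW (unique so far: 2)
  Token 3: 'broke' -> NEW (unique so far: 3)
  Token 4: 'before' -> NEW (unique so far: 4)
  Token 5: 'inside' -> NEW (unique so far: 5)
  Token 6: 'window' -> NEW (unique so far: 6)
  Token 7: 'hard' -> NEW (unique so far: 7)
  Token 8: 'quick' -> NEW (unique so far: 8)
  Token 9: 'artist' -> NEW (unique so far: 9)
  Token 10: 'far' -> NEW (unique so far: 10)
  Token 11: 'forest' -> NEW (unique so far: 11)
  Token 12: 'under' -> NEW (unique so far: 12)
Unique types: ('artist', 'before', 'broke', 'built', 'far', 'forest', 'hard', 'inside', 'opened', 'quick', 'under', 'window')
Vocabulary size: 12

12


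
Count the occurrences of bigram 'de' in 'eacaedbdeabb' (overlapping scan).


Scanning 'eacaedbdeabb' for bigram 'de':
  Position 0: 'ea' -> no
  Position 1: 'ac' -> no
  Position 2: 'ca' -> no
  Position 3: 'ae' -> no
  Position 4: 'ed' -> no
  Position 5: 'db' -> no
  Position 6: 'bd' -> no
  Position 7: 'de' -> MATCH
  Position 8: 'ea' -> no
  Position 9: 'ab' -> no
  Position 10: 'bb' -> no
Total matches: 1

1


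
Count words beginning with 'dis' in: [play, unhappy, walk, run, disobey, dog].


Checking each word for prefix 'dis':
  'play' -> no (count: 0)
  'unhappy' -> no (count: 0)
  'walk' -> no (count: 0)
  'run' -> no (count: 0)
  'disobey' -> YES, starts with 'dis' (count: 1)
  'dog' -> no (count: 1)
Total with prefix 'dis': 1

1


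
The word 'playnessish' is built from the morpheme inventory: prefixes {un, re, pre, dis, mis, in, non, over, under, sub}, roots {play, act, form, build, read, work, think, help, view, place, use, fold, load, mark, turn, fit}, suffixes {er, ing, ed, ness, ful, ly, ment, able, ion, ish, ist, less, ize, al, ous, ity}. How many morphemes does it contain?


Segmenting 'playnessish' against the inventory:
  'play' -> root (morpheme 1)
  'ness' -> suffix (morpheme 2)
  'ish' -> suffix (morpheme 3)
Total morphemes: 3

3


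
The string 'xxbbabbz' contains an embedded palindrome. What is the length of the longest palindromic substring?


Scanning 'xxbbabbz' for palindromic substrings.
Substring at positions 2-6: 'bbabb'.
Check: reverse('bbabb') = 'bbabb' -> palindrome confirmed.
Neighbouring characters ('x' / 'z') break symmetry, so it cannot extend further.
No longer palindromic substring exists; longest length = 5

5


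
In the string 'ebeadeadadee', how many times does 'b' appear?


Scanning 'ebeadeadadee' for 'b':
  Position 1: 'b' -> MATCH (count: 1)
Total occurrences of 'b': 1

1


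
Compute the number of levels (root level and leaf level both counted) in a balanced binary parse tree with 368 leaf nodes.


In a balanced binary tree with n leaves the deepest leaf is ceil(log2(n)) edges below the root,
so counting node levels inclusive of root and leaves gives ceil(log2(n)) + 1 levels.
log2(368) = 8.5236
ceil(8.5236) = 9
levels = 9 + 1 = 10

10


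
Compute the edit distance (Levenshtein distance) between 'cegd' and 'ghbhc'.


Building DP table for s1='cegd' (len 4) and s2='ghbhc' (len 5):
       g  h  b  h  c
    0  1  2  3  4  5
  c 1  1  2  3  4  4
  e 2  2  2  3  4  5
  g 3  2  3  3  4  5
  d 4  3  3  4  4  5
Edit distance = dp[4][5] = 5

5


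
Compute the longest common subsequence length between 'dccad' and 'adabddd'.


DP table for LCS of 'dccad' and 'adabddd':
       a  d  a  b  d  d  d
    0  0  0  0  0  0  0  0
  d 0  0  1  1  1  1  1  1
  c 0  0  1  1  1  1  1  1
  c 0  0  1  1  1  1  1  1
  a 0  1  1  2  2  2  2  2
  d 0  1  2  2  2  3  3  3
LCS: 'dad'
LCS length = 3

3


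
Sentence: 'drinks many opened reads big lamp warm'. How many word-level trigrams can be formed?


Word trigrams from [7] words:
  Trigram 1: (drinks many opened)
  Trigram 2: (many opened reads)
  Trigram 3: (opened reads big)
  Trigram 4: (reads big lamp)
  Trigram 5: (big lamp warm)
Total word trigrams: 7 - 2 = 5

5


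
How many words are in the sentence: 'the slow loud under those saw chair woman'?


Counting words by splitting on spaces:
  Word 1: 'the'
  Word 2: 'slow'
  Word 3: 'loud'
  Word 4: 'under'
  Word 5: 'those'
  Word 6: 'saw'
  Word 7: 'chair'
  Word 8: 'woman'
Total words: 8

8


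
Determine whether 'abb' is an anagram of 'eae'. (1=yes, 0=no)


Sort characters of 'abb': 'abb'
Sort characters of 'eae': 'aee'
Sorted forms differ -> they are NOT anagrams
Result: 0

0


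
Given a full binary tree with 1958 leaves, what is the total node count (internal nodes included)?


Leaf nodes (terminals): 1958
Internal nodes = n - 1 = 1958 - 1 = 1957
Total = leaves + internal = 1958 + 1957 = 3915

3915


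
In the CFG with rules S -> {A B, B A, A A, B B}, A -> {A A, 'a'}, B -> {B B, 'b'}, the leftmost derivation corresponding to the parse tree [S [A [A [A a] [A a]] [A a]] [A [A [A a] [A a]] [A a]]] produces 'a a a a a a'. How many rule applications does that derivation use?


Every bracketed nonterminal node [X ...] in the tree is produced by exactly one rule application.
Reading the tree off as a leftmost derivation:
  Step 1: S  =>  A A   (applied S -> A A)
  Step 2: A A  =>  A A A   (applied A -> A A)
  Step 3: A A A  =>  A A A A   (applied A -> A A)
  Step 4: A A A A  =>  a A A A   (applied A -> a)
  Step 5: a A A A  =>  a a A A   (applied A -> a)
  Step 6: a a A A  =>  a a a A   (applied A -> a)
  Step 7: a a a A  =>  a a a A A   (applied A -> A A)
  Step 8: a a a A A  =>  a a a A A A   (applied A -> A A)
  Step 9: a a a A A A  =>  a a a a A A   (applied A -> a)
  Step 10: a a a a A A  =>  a a a a a A   (applied A -> a)
  Step 11: a a a a a A  =>  a a a a a a   (applied A -> a)
Final yield: a a a a a a
Total rewrite steps: 11

11


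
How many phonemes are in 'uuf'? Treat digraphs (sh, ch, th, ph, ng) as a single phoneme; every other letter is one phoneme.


Parsing 'uuf' greedily, digraphs first:
  'u' -> vowel phoneme (phonemes so far: 1)
  'u' -> vowel phoneme (phonemes so far: 2)
  'f' -> consonant phoneme (phonemes so far: 3)
Total phonemes: 3

3


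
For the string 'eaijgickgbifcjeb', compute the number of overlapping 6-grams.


String 'eaijgickgbifcjeb' has length L = 16.
Number of overlapping n-grams = L - n + 1
Substituting: 16 - 6 + 1 = 11

11


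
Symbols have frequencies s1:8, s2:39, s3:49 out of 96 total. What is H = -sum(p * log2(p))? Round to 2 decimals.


Computing entropy H = -sum(p_i * log2(p_i)):
  s1: p = 8/96 = 0.0833, -p*log2(p) = 0.2987
  s2: p = 39/96 = 0.4062, -p*log2(p) = 0.5279
  s3: p = 49/96 = 0.5104, -p*log2(p) = 0.4952
H = sum of terms = 1.3218
Rounded to 2 decimals: 1.32

1.32


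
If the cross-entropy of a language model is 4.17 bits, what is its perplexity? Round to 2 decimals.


Perplexity formula: PP = 2^H
H = 4.17
PP = 2^4.17
Decompose: 2^4.17 = 2^4 * 2^0.17
2^4 = 16, 2^0.17 ~ 1.1250585
PP ~ 16 * 1.1250585 = 18.0009360
Rounded to 2 decimals: 18.00

18.00


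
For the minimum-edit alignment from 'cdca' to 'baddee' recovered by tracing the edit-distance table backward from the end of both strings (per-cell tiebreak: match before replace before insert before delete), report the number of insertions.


Edit distance = 5. Backtracking from cell (4, 6) with preference match > replace > insert > delete,
then listing the resulting alignment 'cdca' -> 'baddee' left to right:
  Step 1: insert 'b' [insertion #1]
  Step 2: insert 'a' [insertion #2]
  Step 3: replace c->d
  Step 4: keep 'd'
  Step 5: replace c->e
  Step 6: replace a->e
Total insertions: 2

2


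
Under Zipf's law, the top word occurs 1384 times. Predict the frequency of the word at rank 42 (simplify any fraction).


Zipf's law: freq(rank) = f1 / rank
f1 = 1384, rank = 42
freq = 1384 / 42
GCD(1384, 42) = 2
Simplified: 692/21

692/21


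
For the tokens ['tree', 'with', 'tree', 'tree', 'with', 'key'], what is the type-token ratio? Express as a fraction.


Tokens: 6
Unique types: ('key', 'tree', 'with') = 3
TTR = 3/6
Simplify: divide both by 3 -> 1/2
TTR = 1/2

1/2


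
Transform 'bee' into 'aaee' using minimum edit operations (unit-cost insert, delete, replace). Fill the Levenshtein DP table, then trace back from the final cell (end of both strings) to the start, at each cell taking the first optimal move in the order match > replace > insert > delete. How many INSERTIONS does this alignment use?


Edit distance = 2. Backtracking from cell (3, 4) with preference match > replace > insert > delete,
then listing the resulting alignment 'bee' -> 'aaee' left to right:
  Step 1: insert 'a' [insertion #1]
  Step 2: replace b->a
  Step 3: keep 'e'
  Step 4: keep 'e'
Total insertions: 1

1


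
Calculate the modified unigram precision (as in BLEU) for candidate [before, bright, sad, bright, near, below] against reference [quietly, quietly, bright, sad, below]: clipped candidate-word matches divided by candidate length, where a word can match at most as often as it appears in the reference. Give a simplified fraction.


Reference word counts: {'below': 1, 'bright': 1, 'quietly': 2, 'sad': 1}
Checking each candidate word (with clipping):
  'before' -> not in reference -> no match (matches: 0)
  'bright' -> in reference (ref count 1, used 1/1) -> match (matches: 1)
  'sad' -> in reference (ref count 1, used 1/1) -> match (matches: 2)
  'bright' -> ref count 1 already used up (1/1) -> clipped, no match (matches: 2)
  'near' -> not in reference -> no match (matches: 2)
  'below' -> in reference (ref count 1, used 1/1) -> match (matches: 3)
Clipped matches: 3, Candidate length: 6
Precision = 3/6 = 1/2

1/2


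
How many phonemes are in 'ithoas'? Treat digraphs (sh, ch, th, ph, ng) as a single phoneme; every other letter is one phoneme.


Parsing 'ithoas' greedily, digraphs first:
  'i' -> vowel phoneme (phonemes so far: 1)
  'th' -> digraph (1 consonant phoneme) (phonemes so far: 2)
  'o' -> vowel phoneme (phonemes so far: 3)
  'a' -> vowel phoneme (phonemes so far: 4)
  's' -> consonant phoneme (phonemes so far: 5)
Total phonemes: 5

5


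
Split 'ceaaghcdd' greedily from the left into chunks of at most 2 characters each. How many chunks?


'ceaaghcdd' has 9 characters.
Chunking with max size 2:
  Chunk 1: 'ce' (positions 0-1)
  Chunk 2: 'aa' (positions 2-3)
  Chunk 3: 'gh' (positions 4-5)
  Chunk 4: 'cd' (positions 6-7)
  Chunk 5: 'd' (positions 8-8)
Total chunks: ceil(9 / 2) = 5

5


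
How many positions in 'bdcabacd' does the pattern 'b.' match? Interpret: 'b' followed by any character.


Pattern: b. means 'b' followed by any character.
Scanning 'bdcabacd' position-by-position:
  Pos 0: window 'bd' -> MATCH
  Pos 1: window 'dc' -> no
  Pos 2: window 'ca' -> no
  Pos 3: window 'ab' -> no
  Pos 4: window 'ba' -> MATCH
  Pos 5: window 'ac' -> no
  Pos 6: window 'cd' -> no
  Pos 7: window 'd' -> no
Total matches: 2

2


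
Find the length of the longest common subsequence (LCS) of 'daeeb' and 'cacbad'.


DP table for LCS of 'daeeb' and 'cacbad':
       c  a  c  b  a  d
    0  0  0  0  0  0  0
  d 0  0  0  0  0  0  1
  a 0  0  1  1  1  1  1
  e 0  0  1  1  1  1  1
  e 0  0  1  1  1  1  1
  b 0  0  1  1  2  2  2
LCS: 'ab'
LCS length = 2

2


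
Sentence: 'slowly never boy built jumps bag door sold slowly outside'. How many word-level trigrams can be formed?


Word trigrams from [10] words:
  Trigram 1: (slowly never boy)
  Trigram 2: (never boy built)
  Trigram 3: (boy built jumps)
  Trigram 4: (built jumps bag)
  Trigram 5: (jumps bag door)
  Trigram 6: (bag door sold)
  Trigram 7: (door sold slowly)
  Trigram 8: (sold slowly outside)
Total word trigrams: 10 - 2 = 8

8


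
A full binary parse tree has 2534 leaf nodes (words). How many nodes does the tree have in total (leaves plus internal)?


Leaf nodes (terminals): 2534
Internal nodes = n - 1 = 2534 - 1 = 2533
Total = leaves + internal = 2534 + 2533 = 5067

5067


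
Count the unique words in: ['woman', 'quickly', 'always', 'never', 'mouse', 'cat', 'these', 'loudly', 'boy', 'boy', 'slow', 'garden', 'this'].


Listing all tokens and tracking unique types:
  Token 1: 'woman' -> NEW (unique so far: 1)
  Token 2: 'quickly' -> NEW (unique so far: 2)
  Token 3: 'always' -> NEW (unique so far: 3)
  Token 4: 'never' -> NEW (unique so far: 4)
  Token 5: 'mouse' -> NEW (unique so far: 5)
  Token 6: 'cat' -> NEW (unique so far: 6)
  Token 7: 'these' -> NEW (unique so far: 7)
  Token 8: 'loudly' -> NEW (unique so far: 8)
  Token 9: 'boy' -> NEW (unique so far: 9)
  Token 10: 'boy' -> duplicate (unique so far: 9)
  Token 11: 'slow' -> NEW (unique so far: 10)
  Token 12: 'garden' -> NEW (unique so far: 11)
  Token 13: 'this' -> NEW (unique so far: 12)
Unique types: ('always', 'boy', 'cat', 'garden', 'loudly', 'mouse', 'never', 'quickly', 'slow', 'these', 'this', 'woman')
Vocabulary size: 12

12


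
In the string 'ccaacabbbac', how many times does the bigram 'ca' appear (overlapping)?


Scanning 'ccaacabbbac' for bigram 'ca':
  Position 0: 'cc' -> no
  Position 1: 'ca' -> MATCH
  Position 2: 'aa' -> no
  Position 3: 'ac' -> no
  Position 4: 'ca' -> MATCH
  Position 5: 'ab' -> no
  Position 6: 'bb' -> no
  Position 7: 'bb' -> no
  Position 8: 'ba' -> no
  Position 9: 'ac' -> no
Total matches: 2

2


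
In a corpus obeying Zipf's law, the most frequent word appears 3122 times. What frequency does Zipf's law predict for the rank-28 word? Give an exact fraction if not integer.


Zipf's law: freq(rank) = f1 / rank
f1 = 3122, rank = 28
freq = 3122 / 28
GCD(3122, 28) = 14
Simplified: 223/2

223/2


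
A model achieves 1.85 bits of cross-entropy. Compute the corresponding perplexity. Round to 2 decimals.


Perplexity formula: PP = 2^H
H = 1.85
PP = 2^1.85
Decompose: 2^1.85 = 2^1 * 2^0.85
2^1 = 2, 2^0.85 ~ 1.8025009
PP ~ 2 * 1.8025009 = 3.6050018
Rounded to 2 decimals: 3.61

3.61


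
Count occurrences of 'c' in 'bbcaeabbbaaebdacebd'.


Scanning 'bbcaeabbbaaebdacebd' for 'c':
  Position 2: 'c' -> MATCH (count: 1)
  Position 15: 'c' -> MATCH (count: 2)
Total occurrences of 'c': 2

2


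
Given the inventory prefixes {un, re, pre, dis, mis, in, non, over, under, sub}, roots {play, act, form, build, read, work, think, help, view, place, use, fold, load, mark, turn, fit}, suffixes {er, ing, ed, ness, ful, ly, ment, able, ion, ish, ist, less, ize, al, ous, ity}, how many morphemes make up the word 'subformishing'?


Segmenting 'subformishing' against the inventory:
  'sub' -> prefix (morpheme 1)
  'form' -> root (morpheme 2)
  'ish' -> suffix (morpheme 3)
  'ing' -> suffix (morpheme 4)
Total morphemes: 4

4


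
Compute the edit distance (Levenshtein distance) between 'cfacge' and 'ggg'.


Building DP table for s1='cfacge' (len 6) and s2='ggg' (len 3):
       g  g  g
    0  1  2  3
  c 1  1  2  3
  f 2  2  2  3
  a 3  3  3  3
  c 4  4  4  4
  g 5  4  4  4
  e 6  5  5  5
Edit distance = dp[6][3] = 5

5


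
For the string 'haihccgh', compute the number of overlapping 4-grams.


String 'haihccgh' has length L = 8.
Number of overlapping n-grams = L - n + 1
Substituting: 8 - 4 + 1 = 5

5


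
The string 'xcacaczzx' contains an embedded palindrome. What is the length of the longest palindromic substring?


Scanning 'xcacaczzx' for palindromic substrings.
Substring at positions 1-5: 'cacac'.
Check: reverse('cacac') = 'cacac' -> palindrome confirmed.
Neighbouring characters ('x' / 'z') break symmetry, so it cannot extend further.
No longer palindromic substring exists; longest length = 5

5


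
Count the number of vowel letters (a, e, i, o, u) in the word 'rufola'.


Scanning each character of 'rufola':
  Position 1: 'r' -> consonant (running count: 0)
  Position 2: 'u' -> vowel (running count: 1)
  Position 3: 'f' -> consonant (running count: 1)
  Position 4: 'o' -> vowel (running count: 2)
  Position 5: 'l' -> consonant (running count: 2)
  Position 6: 'a' -> vowel (running count: 3)
Total vowels: 3

3


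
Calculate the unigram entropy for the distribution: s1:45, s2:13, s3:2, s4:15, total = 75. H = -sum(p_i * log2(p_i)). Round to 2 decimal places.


Computing entropy H = -sum(p_i * log2(p_i)):
  s1: p = 45/75 = 0.6000, -p*log2(p) = 0.4422
  s2: p = 13/75 = 0.1733, -p*log2(p) = 0.4383
  s3: p = 2/75 = 0.0267, -p*log2(p) = 0.1394
  s4: p = 15/75 = 0.2000, -p*log2(p) = 0.4644
H = sum of terms = 1.4843
Rounded to 2 decimals: 1.48

1.48


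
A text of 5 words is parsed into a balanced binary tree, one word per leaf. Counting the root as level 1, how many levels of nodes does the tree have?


In a balanced binary tree with n leaves the deepest leaf is ceil(log2(n)) edges below the root,
so counting node levels inclusive of root and leaves gives ceil(log2(n)) + 1 levels.
log2(5) = 2.3219
ceil(2.3219) = 3
levels = 3 + 1 = 4

4


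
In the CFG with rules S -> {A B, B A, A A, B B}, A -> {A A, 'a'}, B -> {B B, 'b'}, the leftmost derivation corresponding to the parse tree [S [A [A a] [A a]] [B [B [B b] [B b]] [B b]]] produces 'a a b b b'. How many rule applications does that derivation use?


Every bracketed nonterminal node [X ...] in the tree is produced by exactly one rule application.
Reading the tree off as a leftmost derivation:
  Step 1: S  =>  A B   (applied S -> A B)
  Step 2: A B  =>  A A B   (applied A -> A A)
  Step 3: A A B  =>  a A B   (applied A -> a)
  Step 4: a A B  =>  a a B   (applied A -> a)
  Step 5: a a B  =>  a a B B   (applied B -> B B)
  Step 6: a a B B  =>  a a B B B   (applied B -> B B)
  Step 7: a a B B B  =>  a a b B B   (applied B -> b)
  Step 8: a a b B B  =>  a a b b B   (applied B -> b)
  Step 9: a a b b B  =>  a a b b b   (applied B -> b)
Final yield: a a b b b
Total rewrite steps: 9

9


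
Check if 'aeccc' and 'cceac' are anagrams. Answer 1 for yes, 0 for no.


Sort characters of 'aeccc': 'accce'
Sort characters of 'cceac': 'accce'
Sorted forms match -> they ARE anagrams
Result: 1

1


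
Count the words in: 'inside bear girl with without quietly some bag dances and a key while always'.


Counting words by splitting on spaces:
  Word 1: 'inside'
  Word 2: 'bear'
  Word 3: 'girl'
  Word 4: 'with'
  Word 5: 'without'
  Word 6: 'quietly'
  Word 7: 'some'
  Word 8: 'bag'
  Word 9: 'dances'
  Word 10: 'and'
  Word 11: 'a'
  Word 12: 'key'
  Word 13: 'while'
  Word 14: 'always'
Total words: 14

14


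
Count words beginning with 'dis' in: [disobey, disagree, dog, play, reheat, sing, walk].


Checking each word for prefix 'dis':
  'disobey' -> YES, starts with 'dis' (count: 1)
  'disagree' -> YES, starts with 'dis' (count: 2)
  'dog' -> no (count: 2)
  'play' -> no (count: 2)
  'reheat' -> no (count: 2)
  'sing' -> no (count: 2)
  'walk' -> no (count: 2)
Total with prefix 'dis': 2

2


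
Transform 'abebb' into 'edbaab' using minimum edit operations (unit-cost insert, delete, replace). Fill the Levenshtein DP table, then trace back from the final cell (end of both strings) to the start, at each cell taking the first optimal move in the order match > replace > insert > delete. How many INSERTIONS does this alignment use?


Edit distance = 4. Backtracking from cell (5, 6) with preference match > replace > insert > delete,
then listing the resulting alignment 'abebb' -> 'edbaab' left to right:
  Step 1: insert 'e' [insertion #1]
  Step 2: replace a->d
  Step 3: keep 'b'
  Step 4: replace e->a
  Step 5: replace b->a
  Step 6: keep 'b'
Total insertions: 1

1


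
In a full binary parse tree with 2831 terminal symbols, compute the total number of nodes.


Leaf nodes (terminals): 2831
Internal nodes = n - 1 = 2831 - 1 = 2830
Total = leaves + internal = 2831 + 2830 = 5661

5661


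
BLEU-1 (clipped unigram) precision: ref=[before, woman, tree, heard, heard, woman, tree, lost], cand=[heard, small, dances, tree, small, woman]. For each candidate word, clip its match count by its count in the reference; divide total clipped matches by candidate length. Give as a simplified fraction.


Reference word counts: {'before': 1, 'heard': 2, 'lost': 1, 'tree': 2, 'woman': 2}
Checking each candidate word (with clipping):
  'heard' -> in reference (ref count 2, used 1/2) -> match (matches: 1)
  'small' -> not in reference -> no match (matches: 1)
  'dances' -> not in reference -> no match (matches: 1)
  'tree' -> in reference (ref count 2, used 1/2) -> match (matches: 2)
  'small' -> not in reference -> no match (matches: 2)
  'woman' -> in reference (ref count 2, used 1/2) -> match (matches: 3)
Clipped matches: 3, Candidate length: 6
Precision = 3/6 = 1/2

1/2


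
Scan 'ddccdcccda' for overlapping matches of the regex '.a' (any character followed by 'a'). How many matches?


Pattern: .a means any character followed by 'a'.
Scanning 'ddccdcccda' position-by-position:
  Pos 0: window 'dd' -> no
  Pos 1: window 'dc' -> no
  Pos 2: window 'cc' -> no
  Pos 3: window 'cd' -> no
  Pos 4: window 'dc' -> no
  Pos 5: window 'cc' -> no
  Pos 6: window 'cc' -> no
  Pos 7: window 'cd' -> no
  Pos 8: window 'da' -> MATCH
  Pos 9: window 'a' -> no
Total matches: 1

1


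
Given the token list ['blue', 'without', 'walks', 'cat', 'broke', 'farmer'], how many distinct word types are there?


Listing all tokens and tracking unique types:
  Token 1: 'blue' -> NEW (unique so far: 1)
  Token 2: 'without' -> NEW (unique so far: 2)
  Token 3: 'walks' -> NEW (unique so far: 3)
  Token 4: 'cat' -> NEW (unique so far: 4)
  Token 5: 'broke' -> NEW (unique so far: 5)
  Token 6: 'farmer' -> NEW (unique so far: 6)
Unique types: ('blue', 'broke', 'cat', 'farmer', 'walks', 'without')
Vocabulary size: 6

6


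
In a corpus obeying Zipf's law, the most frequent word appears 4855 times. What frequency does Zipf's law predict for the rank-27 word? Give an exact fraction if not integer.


Zipf's law: freq(rank) = f1 / rank
f1 = 4855, rank = 27
freq = 4855 / 27
GCD(4855, 27) = 1
Simplified: 4855/27

4855/27
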